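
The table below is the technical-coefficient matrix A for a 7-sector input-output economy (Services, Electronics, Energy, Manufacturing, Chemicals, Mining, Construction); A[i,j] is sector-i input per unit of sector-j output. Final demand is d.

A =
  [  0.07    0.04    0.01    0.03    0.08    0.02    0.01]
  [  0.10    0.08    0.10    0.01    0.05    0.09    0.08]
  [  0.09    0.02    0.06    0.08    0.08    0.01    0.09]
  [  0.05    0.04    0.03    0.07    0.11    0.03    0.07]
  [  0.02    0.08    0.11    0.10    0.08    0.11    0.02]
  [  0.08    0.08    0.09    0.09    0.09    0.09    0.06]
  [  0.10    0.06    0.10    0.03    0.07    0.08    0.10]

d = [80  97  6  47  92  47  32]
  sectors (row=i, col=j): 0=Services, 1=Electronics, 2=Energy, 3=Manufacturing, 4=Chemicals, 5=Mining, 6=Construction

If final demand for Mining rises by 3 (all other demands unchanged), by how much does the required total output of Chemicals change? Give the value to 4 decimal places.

Form M = I − A:
  [  0.93   -0.04   -0.01   -0.03   -0.08   -0.02   -0.01]
  [ -0.10    0.92   -0.10   -0.01   -0.05   -0.09   -0.08]
  [ -0.09   -0.02    0.94   -0.08   -0.08   -0.01   -0.09]
  [ -0.05   -0.04   -0.03    0.93   -0.11   -0.03   -0.07]
  [ -0.02   -0.08   -0.11   -0.10    0.92   -0.11   -0.02]
  [ -0.08   -0.08   -0.09   -0.09   -0.09    0.91   -0.06]
  [ -0.10   -0.06   -0.10   -0.03   -0.07   -0.08    0.90]
Leontief inverse L = M⁻¹:
  [  1.1003    0.0681    0.0429    0.0585    0.1176    0.0504    0.0331]
  [  0.1715    1.1333    0.1675    0.0640    0.1235    0.1468    0.1369]
  [  0.1434    0.0619    1.1123    0.1260    0.1433    0.0548    0.1350]
  [  0.0998    0.0838    0.0851    1.1163    0.1704    0.0787    0.1129]
  [  0.0893    0.1359    0.1813    0.1638    1.1603    0.1702    0.0811]
  [  0.1562    0.1411    0.1661    0.1557    0.1768    1.1555    0.1240]
  [  0.1738    0.1159    0.1712    0.0886    0.1489    0.1401    1.1600]
Total output x = L · d:
  x_0 = 1.1003·80 + 0.0681·97 + 0.0429·6 + 0.0585·47 + 0.1176·92 + 0.0504·47 + 0.0331·32 = 111.8817
  x_1 = 0.1715·80 + 1.1333·97 + 0.1675·6 + 0.0640·47 + 0.1235·92 + 0.1468·47 + 0.1369·32 = 150.3025
  x_2 = 0.1434·80 + 0.0619·97 + 1.1123·6 + 0.1260·47 + 0.1433·92 + 0.0548·47 + 0.1350·32 = 50.1530
  x_3 = 0.0998·80 + 0.0838·97 + 0.0851·6 + 1.1163·47 + 0.1704·92 + 0.0787·47 + 0.1129·32 = 92.0780
  x_4 = 0.0893·80 + 0.1359·97 + 0.1813·6 + 0.1638·47 + 1.1603·92 + 0.1702·47 + 0.0811·32 = 146.4508
  x_5 = 0.1562·80 + 0.1411·97 + 0.1661·6 + 0.1557·47 + 0.1768·92 + 1.1555·47 + 0.1240·32 = 109.0329
  x_6 = 0.1738·80 + 0.1159·97 + 0.1712·6 + 0.0886·47 + 0.1489·92 + 0.1401·47 + 1.1600·32 = 87.7313
Δx_4 = L[4,5] · Δd_5 = 0.1702 · 3 = 0.5105

0.5105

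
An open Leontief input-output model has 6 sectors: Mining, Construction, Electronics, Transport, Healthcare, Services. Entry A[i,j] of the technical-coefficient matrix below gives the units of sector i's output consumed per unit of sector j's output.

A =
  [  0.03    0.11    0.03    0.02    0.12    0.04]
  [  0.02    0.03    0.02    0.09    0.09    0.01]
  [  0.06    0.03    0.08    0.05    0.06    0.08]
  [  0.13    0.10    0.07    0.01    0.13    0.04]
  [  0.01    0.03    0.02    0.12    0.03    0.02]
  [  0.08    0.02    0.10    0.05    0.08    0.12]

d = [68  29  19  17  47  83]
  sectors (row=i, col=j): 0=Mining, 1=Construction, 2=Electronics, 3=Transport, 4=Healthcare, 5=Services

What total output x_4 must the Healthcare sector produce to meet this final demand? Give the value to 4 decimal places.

Form M = I − A:
  [  0.97   -0.11   -0.03   -0.02   -0.12   -0.04]
  [ -0.02    0.97   -0.02   -0.09   -0.09   -0.01]
  [ -0.06   -0.03    0.92   -0.05   -0.06   -0.08]
  [ -0.13   -0.10   -0.07    0.99   -0.13   -0.04]
  [ -0.01   -0.03   -0.02   -0.12    0.97   -0.02]
  [ -0.08   -0.02   -0.10   -0.05   -0.08    0.88]
Leontief inverse L = M⁻¹:
  [  1.0513    0.1329    0.0516    0.0582    0.1583    0.0602]
  [  0.0428    1.0531    0.0385    0.1147    0.1229    0.0254]
  [  0.0913    0.0588    1.1119    0.0818    0.1057    0.1120]
  [  0.1584    0.1372    0.1002    1.0569    0.1860    0.0701]
  [  0.0361    0.0533    0.0400    0.1384    1.0644    0.0364]
  [  0.1192    0.0553    0.1412    0.0898    0.1365    1.1624]
Total output x = L · d:
  x_0 = 1.0513·68 + 0.1329·29 + 0.0516·19 + 0.0582·17 + 0.1583·47 + 0.0602·83 = 89.7504
  x_1 = 0.0428·68 + 1.0531·29 + 0.0385·19 + 0.1147·17 + 0.1229·47 + 0.0254·83 = 44.0180
  x_2 = 0.0913·68 + 0.0588·29 + 1.1119·19 + 0.0818·17 + 0.1057·47 + 0.1120·83 = 44.6952
  x_3 = 0.1584·68 + 0.1372·29 + 0.1002·19 + 1.0569·17 + 0.1860·47 + 0.0701·83 = 49.1828
  x_4 = 0.0361·68 + 0.0533·29 + 0.0400·19 + 0.1384·17 + 1.0644·47 + 0.0364·83 = 60.1549
  x_5 = 0.1192·68 + 0.0553·29 + 0.1412·19 + 0.0898·17 + 0.1365·47 + 1.1624·83 = 116.8198

60.1549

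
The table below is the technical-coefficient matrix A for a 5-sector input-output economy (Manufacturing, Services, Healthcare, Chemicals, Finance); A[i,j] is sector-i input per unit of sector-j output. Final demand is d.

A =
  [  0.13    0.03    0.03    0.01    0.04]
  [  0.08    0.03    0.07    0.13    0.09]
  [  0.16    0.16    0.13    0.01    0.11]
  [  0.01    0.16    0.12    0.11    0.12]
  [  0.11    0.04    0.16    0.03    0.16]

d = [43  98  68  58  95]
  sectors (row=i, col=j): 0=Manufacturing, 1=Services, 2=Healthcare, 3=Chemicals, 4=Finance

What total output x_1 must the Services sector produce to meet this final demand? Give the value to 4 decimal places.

149.5495

Form M = I − A:
  [  0.87   -0.03   -0.03   -0.01   -0.04]
  [ -0.08    0.97   -0.07   -0.13   -0.09]
  [ -0.16   -0.16    0.87   -0.01   -0.11]
  [ -0.01   -0.16   -0.12    0.89   -0.12]
  [ -0.11   -0.04   -0.16   -0.03    0.84]
Leontief inverse L = M⁻¹:
  [  1.1752    0.0535    0.0616    0.0242    0.0732]
  [  0.1510    1.0947    0.1475    0.1689    0.1679]
  [  0.2725    0.2280    1.2229    0.0570    0.2057]
  [  0.1063    0.2431    0.2266    1.1705    0.2280]
  [  0.2168    0.1113    0.2561    0.0639    1.2554]
Total output x = L · d:
  x_0 = 1.1752·43 + 0.0535·98 + 0.0616·68 + 0.0242·58 + 0.0732·95 = 68.3293
  x_1 = 0.1510·43 + 1.0947·98 + 0.1475·68 + 0.1689·58 + 0.1679·95 = 149.5495
  x_2 = 0.2725·43 + 0.2280·98 + 1.2229·68 + 0.0570·58 + 0.2057·95 = 140.0702
  x_3 = 0.1063·43 + 0.2431·98 + 0.2266·68 + 1.1705·58 + 0.2280·95 = 133.3624
  x_4 = 0.2168·43 + 0.1113·98 + 0.2561·68 + 0.0639·58 + 1.2554·95 = 160.6075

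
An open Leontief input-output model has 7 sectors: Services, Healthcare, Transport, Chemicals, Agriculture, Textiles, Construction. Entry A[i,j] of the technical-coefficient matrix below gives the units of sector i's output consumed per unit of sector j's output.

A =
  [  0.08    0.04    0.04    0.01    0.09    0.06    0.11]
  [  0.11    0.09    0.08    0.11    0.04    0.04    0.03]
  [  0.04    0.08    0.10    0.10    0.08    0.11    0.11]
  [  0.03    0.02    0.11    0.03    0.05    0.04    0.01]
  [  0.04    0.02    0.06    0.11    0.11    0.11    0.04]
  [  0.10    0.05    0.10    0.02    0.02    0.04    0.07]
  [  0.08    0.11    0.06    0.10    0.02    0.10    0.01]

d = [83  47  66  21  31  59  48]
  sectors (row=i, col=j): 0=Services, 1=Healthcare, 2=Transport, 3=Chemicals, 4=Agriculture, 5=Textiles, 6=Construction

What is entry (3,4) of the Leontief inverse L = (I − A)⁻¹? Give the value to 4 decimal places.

Form M = I − A:
  [  0.92   -0.04   -0.04   -0.01   -0.09   -0.06   -0.11]
  [ -0.11    0.91   -0.08   -0.11   -0.04   -0.04   -0.03]
  [ -0.04   -0.08    0.90   -0.10   -0.08   -0.11   -0.11]
  [ -0.03   -0.02   -0.11    0.97   -0.05   -0.04   -0.01]
  [ -0.04   -0.02   -0.06   -0.11    0.89   -0.11   -0.04]
  [ -0.10   -0.05   -0.10   -0.02   -0.02    0.96   -0.07]
  [ -0.08   -0.11   -0.06   -0.10   -0.02   -0.10    0.99]
Leontief inverse L = M⁻¹:
  [  1.1366    0.0885    0.0994    0.0661    0.1378    0.1208    0.1548]
  [  0.1712    1.1414    0.1530    0.1686    0.0960    0.1025    0.0834]
  [  0.1176    0.1485    1.1938    0.1791    0.1441    0.1922    0.1714]
  [  0.0648    0.0522    0.1564    1.0699    0.0860    0.0834    0.0463]
  [  0.0962    0.0654    0.1332    0.1668    1.1635    0.1735    0.0884]
  [  0.1533    0.0982    0.1583    0.0713    0.0654    1.0963    0.1185]
  [  0.1420    0.1595    0.1319    0.1536    0.0693    0.1555    1.0607]
Total output x = L · d:
  x_0 = 1.1366·83 + 0.0885·47 + 0.0994·66 + 0.0661·21 + 0.1378·31 + 0.1208·59 + 0.1548·48 = 125.2700
  x_1 = 0.1712·83 + 1.1414·47 + 0.1530·66 + 0.1686·21 + 0.0960·31 + 0.1025·59 + 0.0834·48 = 94.5258
  x_2 = 0.1176·83 + 0.1485·47 + 1.1938·66 + 0.1791·21 + 0.1441·31 + 0.1922·59 + 0.1714·48 = 123.3227
  x_3 = 0.0648·83 + 0.0522·47 + 0.1564·66 + 1.0699·21 + 0.0860·31 + 0.0834·59 + 0.0463·48 = 50.4234
  x_4 = 0.0962·83 + 0.0654·47 + 0.1332·66 + 0.1668·21 + 1.1635·31 + 0.1735·59 + 0.0884·48 = 73.8986
  x_5 = 0.1533·83 + 0.0982·47 + 0.1583·66 + 0.0713·21 + 0.0654·31 + 1.0963·59 + 0.1185·48 = 101.6801
  x_6 = 0.1420·83 + 0.1595·47 + 0.1319·66 + 0.1536·21 + 0.0693·31 + 0.1555·59 + 1.0607·48 = 93.4415

L[3,4] = 0.0860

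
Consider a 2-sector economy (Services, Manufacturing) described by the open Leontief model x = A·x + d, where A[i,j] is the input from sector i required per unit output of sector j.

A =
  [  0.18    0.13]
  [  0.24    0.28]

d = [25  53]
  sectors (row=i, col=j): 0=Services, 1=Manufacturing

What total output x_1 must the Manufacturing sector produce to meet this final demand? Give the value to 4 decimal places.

88.4478

Form M = I − A:
  [  0.82   -0.13]
  [ -0.24    0.72]
Leontief inverse L = M⁻¹:
  [  1.2876    0.2325]
  [  0.4292    1.4664]
Total output x = L · d:
  x_0 = 1.2876·25 + 0.2325·53 = 44.5100
  x_1 = 0.4292·25 + 1.4664·53 = 88.4478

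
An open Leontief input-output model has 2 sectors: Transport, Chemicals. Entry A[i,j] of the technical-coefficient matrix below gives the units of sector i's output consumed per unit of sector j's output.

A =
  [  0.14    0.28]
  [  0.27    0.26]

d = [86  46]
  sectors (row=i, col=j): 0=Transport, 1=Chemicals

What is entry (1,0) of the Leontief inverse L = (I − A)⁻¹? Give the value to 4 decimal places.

Form M = I − A:
  [  0.86   -0.28]
  [ -0.27    0.74]
Leontief inverse L = M⁻¹:
  [  1.3195    0.4993]
  [  0.4815    1.5335]
Total output x = L · d:
  x_0 = 1.3195·86 + 0.4993·46 = 136.4479
  x_1 = 0.4815·86 + 1.5335·46 = 111.9472

L[1,0] = 0.4815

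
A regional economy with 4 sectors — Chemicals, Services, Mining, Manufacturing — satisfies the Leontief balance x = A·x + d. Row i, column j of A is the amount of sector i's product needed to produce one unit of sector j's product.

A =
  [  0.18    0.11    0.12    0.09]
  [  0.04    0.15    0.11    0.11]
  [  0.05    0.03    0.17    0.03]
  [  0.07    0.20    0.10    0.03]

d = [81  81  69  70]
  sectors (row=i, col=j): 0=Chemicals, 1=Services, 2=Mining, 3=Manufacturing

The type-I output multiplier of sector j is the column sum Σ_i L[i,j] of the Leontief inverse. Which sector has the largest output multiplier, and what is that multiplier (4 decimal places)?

Mining (1.8357)

Form M = I − A:
  [  0.82   -0.11   -0.12   -0.09]
  [ -0.04    0.85   -0.11   -0.11]
  [ -0.05   -0.03    0.83   -0.03]
  [ -0.07   -0.20   -0.10    0.97]
Leontief inverse L = M⁻¹:
  [  1.2559    0.2050    0.2264    0.1468]
  [  0.0849    1.2304    0.1938    0.1534]
  [  0.0829    0.0668    1.2321    0.0534]
  [  0.1167    0.2754    0.1833    1.0787]
Total output x = L · d:
  x_0 = 1.2559·81 + 0.2050·81 + 0.2264·69 + 0.1468·70 = 144.2310
  x_1 = 0.0849·81 + 1.2304·81 + 0.1938·69 + 0.1534·70 = 130.6543
  x_2 = 0.0829·81 + 0.0668·81 + 1.2321·69 + 0.0534·70 = 100.8778
  x_3 = 0.1167·81 + 0.2754·81 + 0.1833·69 + 1.0787·70 = 119.9122
Output multipliers (column sums of L):
  Chemicals: 1.5404
  Services: 1.7776
  Mining: 1.8357
  Manufacturing: 1.4322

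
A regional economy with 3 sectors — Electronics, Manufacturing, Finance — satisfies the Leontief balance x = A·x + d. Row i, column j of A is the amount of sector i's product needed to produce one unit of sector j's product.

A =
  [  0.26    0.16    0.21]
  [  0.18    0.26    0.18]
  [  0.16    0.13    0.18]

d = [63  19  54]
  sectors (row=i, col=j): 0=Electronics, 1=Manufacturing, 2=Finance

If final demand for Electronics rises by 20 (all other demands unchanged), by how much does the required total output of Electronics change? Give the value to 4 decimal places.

31.2217

Form M = I − A:
  [  0.74   -0.16   -0.21]
  [ -0.18    0.74   -0.18]
  [ -0.16   -0.13    0.82]
Leontief inverse L = M⁻¹:
  [  1.5611    0.4241    0.4929]
  [  0.4720    1.5338    0.4576]
  [  0.3794    0.3259    1.3882]
Total output x = L · d:
  x_0 = 1.5611·63 + 0.4241·19 + 0.4929·54 = 133.0228
  x_1 = 0.4720·63 + 1.5338·19 + 0.4576·54 = 83.5880
  x_2 = 0.3794·63 + 0.3259·19 + 1.3882·54 = 105.0611
Δx_0 = L[0,0] · Δd_0 = 1.5611 · 20 = 31.2217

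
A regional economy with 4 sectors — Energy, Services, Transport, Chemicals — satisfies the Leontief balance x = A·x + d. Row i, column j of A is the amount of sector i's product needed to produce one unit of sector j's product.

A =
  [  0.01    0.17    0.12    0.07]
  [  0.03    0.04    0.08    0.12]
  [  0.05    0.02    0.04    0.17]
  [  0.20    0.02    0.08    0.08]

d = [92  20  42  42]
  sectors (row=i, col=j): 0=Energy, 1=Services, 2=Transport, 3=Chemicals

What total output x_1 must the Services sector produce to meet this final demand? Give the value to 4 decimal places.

39.2696

Form M = I − A:
  [  0.99   -0.17   -0.12   -0.07]
  [ -0.03    0.96   -0.08   -0.12]
  [ -0.05   -0.02    0.96   -0.17]
  [ -0.20   -0.02   -0.08    0.92]
Leontief inverse L = M⁻¹:
  [  1.0511    0.1922    0.1586    0.1344]
  [  0.0709    1.0599    0.1109    0.1641]
  [  0.0985    0.0443    1.0753    0.2120]
  [  0.2386    0.0687    0.1304    1.1382]
Total output x = L · d:
  x_0 = 1.0511·92 + 0.1922·20 + 0.1586·42 + 0.1344·42 = 112.8479
  x_1 = 0.0709·92 + 1.0599·20 + 0.1109·42 + 0.1641·42 = 39.2696
  x_2 = 0.0985·92 + 0.0443·20 + 1.0753·42 + 0.2120·42 = 64.0109
  x_3 = 0.2386·92 + 0.0687·20 + 0.1304·42 + 1.1382·42 = 76.6042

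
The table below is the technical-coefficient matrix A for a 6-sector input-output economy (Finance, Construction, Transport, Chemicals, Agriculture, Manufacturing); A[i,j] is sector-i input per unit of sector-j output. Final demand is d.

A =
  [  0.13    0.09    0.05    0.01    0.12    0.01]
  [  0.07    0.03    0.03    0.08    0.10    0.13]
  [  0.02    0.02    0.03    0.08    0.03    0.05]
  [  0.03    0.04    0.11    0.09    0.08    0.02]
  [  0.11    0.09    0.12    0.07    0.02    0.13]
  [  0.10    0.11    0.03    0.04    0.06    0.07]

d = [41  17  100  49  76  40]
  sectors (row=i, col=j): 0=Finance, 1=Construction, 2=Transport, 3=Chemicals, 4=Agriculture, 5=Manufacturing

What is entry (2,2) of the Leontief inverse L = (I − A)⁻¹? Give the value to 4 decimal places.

Form M = I − A:
  [  0.87   -0.09   -0.05   -0.01   -0.12   -0.01]
  [ -0.07    0.97   -0.03   -0.08   -0.10   -0.13]
  [ -0.02   -0.02    0.97   -0.08   -0.03   -0.05]
  [ -0.03   -0.04   -0.11    0.91   -0.08   -0.02]
  [ -0.11   -0.09   -0.12   -0.07    0.98   -0.13]
  [ -0.10   -0.11   -0.03   -0.04   -0.06    0.93]
Leontief inverse L = M⁻¹:
  [  1.1931    0.1376    0.0944    0.0494    0.1709    0.0621]
  [  0.1331    1.0845    0.0786    0.1232    0.1505    0.1809]
  [  0.0469    0.0439    1.0557    0.1047    0.0556    0.0734]
  [  0.0700    0.0738    0.1504    1.1310    0.1167    0.0598]
  [  0.1781    0.1465    0.1672    0.1210    1.0835    0.1855]
  [  0.1601    0.1571    0.0708    0.0797    0.1129    1.1203]
Total output x = L · d:
  x_0 = 1.1931·41 + 0.1376·17 + 0.0944·100 + 0.0494·49 + 0.1709·76 + 0.0621·40 = 78.5849
  x_1 = 0.1331·41 + 1.0845·17 + 0.0786·100 + 0.1232·49 + 0.1505·76 + 0.1809·40 = 56.4690
  x_2 = 0.0469·41 + 0.0439·17 + 1.0557·100 + 0.1047·49 + 0.0556·76 + 0.0734·40 = 120.5317
  x_3 = 0.0700·41 + 0.0738·17 + 0.1504·100 + 1.1310·49 + 0.1167·76 + 0.0598·40 = 85.8505
  x_4 = 0.1781·41 + 0.1465·17 + 0.1672·100 + 0.1210·49 + 1.0835·76 + 0.1855·40 = 122.2128
  x_5 = 0.1601·41 + 0.1571·17 + 0.0708·100 + 0.0797·49 + 0.1129·76 + 1.1203·40 = 73.6052

L[2,2] = 1.0557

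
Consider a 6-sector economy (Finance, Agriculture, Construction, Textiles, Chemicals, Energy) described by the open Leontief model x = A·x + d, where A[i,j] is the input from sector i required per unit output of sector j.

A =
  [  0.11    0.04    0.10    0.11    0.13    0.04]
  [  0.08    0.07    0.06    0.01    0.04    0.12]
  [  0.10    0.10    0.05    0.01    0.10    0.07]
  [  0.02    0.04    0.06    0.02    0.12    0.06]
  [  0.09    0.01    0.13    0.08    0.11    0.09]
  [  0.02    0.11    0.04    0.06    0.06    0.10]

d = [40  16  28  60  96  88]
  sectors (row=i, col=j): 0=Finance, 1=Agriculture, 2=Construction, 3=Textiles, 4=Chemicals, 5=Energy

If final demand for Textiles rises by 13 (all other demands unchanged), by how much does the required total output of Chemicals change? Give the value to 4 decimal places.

Form M = I − A:
  [  0.89   -0.04   -0.10   -0.11   -0.13   -0.04]
  [ -0.08    0.93   -0.06   -0.01   -0.04   -0.12]
  [ -0.10   -0.10    0.95   -0.01   -0.10   -0.07]
  [ -0.02   -0.04   -0.06    0.98   -0.12   -0.06]
  [ -0.09   -0.01   -0.13   -0.08    0.89   -0.09]
  [ -0.02   -0.11   -0.04   -0.06   -0.06    0.90]
Leontief inverse L = M⁻¹:
  [  1.1806    0.0922    0.1758    0.1605    0.2255    0.1117]
  [  0.1274    1.1161    0.1077    0.0456    0.0989    0.1758]
  [  0.1594    0.1462    1.1110    0.0528    0.1708    0.1336]
  [  0.0621    0.0739    0.1058    1.0500    0.1731    0.1081]
  [  0.1561    0.0655    0.1996    0.1279    1.1998    0.1597]
  [  0.0634    0.1543    0.0868    0.0900    0.1162    1.1589]
Total output x = L · d:
  x_0 = 1.1806·40 + 0.0922·16 + 0.1758·28 + 0.1605·60 + 0.2255·96 + 0.1117·88 = 94.7266
  x_1 = 0.1274·40 + 1.1161·16 + 0.1077·28 + 0.0456·60 + 0.0989·96 + 0.1758·88 = 53.6701
  x_2 = 0.1594·40 + 0.1462·16 + 1.1110·28 + 0.0528·60 + 0.1708·96 + 0.1336·88 = 71.1517
  x_3 = 0.0621·40 + 0.0739·16 + 0.1058·28 + 1.0500·60 + 0.1731·96 + 0.1081·88 = 95.7585
  x_4 = 0.1561·40 + 0.0655·16 + 0.1996·28 + 0.1279·60 + 1.1998·96 + 0.1597·88 = 149.7867
  x_5 = 0.0634·40 + 0.1543·16 + 0.0868·28 + 0.0900·60 + 0.1162·96 + 1.1589·88 = 125.9745
Δx_4 = L[4,3] · Δd_3 = 0.1279 · 13 = 1.6633

1.6633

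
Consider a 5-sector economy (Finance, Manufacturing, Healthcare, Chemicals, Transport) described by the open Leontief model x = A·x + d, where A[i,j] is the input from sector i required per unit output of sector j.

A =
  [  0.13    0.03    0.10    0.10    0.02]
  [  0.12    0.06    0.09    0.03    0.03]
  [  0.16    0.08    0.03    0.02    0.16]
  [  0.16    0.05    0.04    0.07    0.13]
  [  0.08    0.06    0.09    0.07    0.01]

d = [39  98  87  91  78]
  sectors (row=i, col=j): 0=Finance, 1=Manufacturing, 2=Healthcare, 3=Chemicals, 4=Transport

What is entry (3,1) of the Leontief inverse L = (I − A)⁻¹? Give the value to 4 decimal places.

L[3,1] = 0.0866

Form M = I − A:
  [  0.87   -0.03   -0.10   -0.10   -0.02]
  [ -0.12    0.94   -0.09   -0.03   -0.03]
  [ -0.16   -0.08    0.97   -0.02   -0.16]
  [ -0.16   -0.05   -0.04    0.93   -0.13]
  [ -0.08   -0.06   -0.09   -0.07    0.99]
Leontief inverse L = M⁻¹:
  [  1.2167    0.0629    0.1434    0.1411    0.0682]
  [  0.1917    1.0886    0.1295    0.0635    0.0661]
  [  0.2464    0.1164    1.0879    0.0682    0.1933]
  [  0.2512    0.0866    0.0959    1.1200    0.1703]
  [  0.1501    0.0878    0.1251    0.1006    1.0492]
Total output x = L · d:
  x_0 = 1.2167·39 + 0.0629·98 + 0.1434·87 + 0.1411·91 + 0.0682·78 = 84.2472
  x_1 = 0.1917·39 + 1.0886·98 + 0.1295·87 + 0.0635·91 + 0.0661·78 = 136.3616
  x_2 = 0.2464·39 + 0.1164·98 + 1.0879·87 + 0.0682·91 + 0.1933·78 = 136.9476
  x_3 = 0.2512·39 + 0.0866·98 + 0.0959·87 + 1.1200·91 + 0.1703·78 = 141.8274
  x_4 = 0.1501·39 + 0.0878·98 + 0.1251·87 + 0.1006·91 + 1.0492·78 = 116.3381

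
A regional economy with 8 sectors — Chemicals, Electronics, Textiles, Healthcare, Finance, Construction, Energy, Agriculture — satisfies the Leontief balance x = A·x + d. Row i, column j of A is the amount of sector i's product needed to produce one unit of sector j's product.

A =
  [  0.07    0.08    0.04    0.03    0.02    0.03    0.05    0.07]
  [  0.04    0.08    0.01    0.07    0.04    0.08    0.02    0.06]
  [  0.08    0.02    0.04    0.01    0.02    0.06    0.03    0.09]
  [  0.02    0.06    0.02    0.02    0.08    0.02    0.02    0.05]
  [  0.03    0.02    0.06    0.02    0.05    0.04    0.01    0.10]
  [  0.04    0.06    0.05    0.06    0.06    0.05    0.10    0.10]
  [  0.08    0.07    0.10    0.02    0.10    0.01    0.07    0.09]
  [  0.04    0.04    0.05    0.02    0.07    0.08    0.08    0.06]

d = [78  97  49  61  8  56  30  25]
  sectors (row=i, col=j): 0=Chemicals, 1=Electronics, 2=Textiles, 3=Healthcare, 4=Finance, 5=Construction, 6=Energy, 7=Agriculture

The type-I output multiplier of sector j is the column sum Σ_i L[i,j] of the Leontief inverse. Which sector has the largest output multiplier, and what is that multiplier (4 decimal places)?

Agriculture (2.0504)

Form M = I − A:
  [  0.93   -0.08   -0.04   -0.03   -0.02   -0.03   -0.05   -0.07]
  [ -0.04    0.92   -0.01   -0.07   -0.04   -0.08   -0.02   -0.06]
  [ -0.08   -0.02    0.96   -0.01   -0.02   -0.06   -0.03   -0.09]
  [ -0.02   -0.06   -0.02    0.98   -0.08   -0.02   -0.02   -0.05]
  [ -0.03   -0.02   -0.06   -0.02    0.95   -0.04   -0.01   -0.10]
  [ -0.04   -0.06   -0.05   -0.06   -0.06    0.95   -0.10   -0.10]
  [ -0.08   -0.07   -0.10   -0.02   -0.10   -0.01    0.93   -0.09]
  [ -0.04   -0.04   -0.05   -0.02   -0.07   -0.08   -0.08    0.94]
Leontief inverse L = M⁻¹:
  [  1.1043    0.1178    0.0700    0.0521    0.0557    0.0636    0.0830    0.1199]
  [  0.0703    1.1181    0.0388    0.0944    0.0784    0.1140    0.0537    0.1109]
  [  0.1119    0.0527    1.0693    0.0288    0.0521    0.0905    0.0643    0.1369]
  [  0.0422    0.0843    0.0421    1.0357    0.1062    0.0452    0.0413    0.0877]
  [  0.0576    0.0465    0.0863    0.0360    1.0798    0.0699    0.0391    0.1435]
  [  0.0849    0.1072    0.0943    0.0868    0.1123    1.0926    0.1450    0.1689]
  [  0.1280    0.1156    0.1437    0.0460    0.1468    0.0553    1.1116    0.1611]
  [  0.0792    0.0796    0.0891    0.0438    0.1132    0.1162    0.1200    1.1216]
Total output x = L · d:
  x_0 = 1.1043·78 + 0.1178·97 + 0.0700·49 + 0.0521·61 + 0.0557·8 + 0.0636·56 + 0.0830·30 + 0.1199·25 = 113.6721
  x_1 = 0.0703·78 + 1.1181·97 + 0.0388·49 + 0.0944·61 + 0.0784·8 + 0.1140·56 + 0.0537·30 + 0.1109·25 = 132.9916
  x_2 = 0.1119·78 + 0.0527·97 + 1.0693·49 + 0.0288·61 + 0.0521·8 + 0.0905·56 + 0.0643·30 + 0.1369·25 = 78.8326
  x_3 = 0.0422·78 + 0.0843·97 + 0.0421·49 + 1.0357·61 + 0.1062·8 + 0.0452·56 + 0.0413·30 + 0.0877·25 = 83.5244
  x_4 = 0.0576·78 + 0.0465·97 + 0.0863·49 + 0.0360·61 + 1.0798·8 + 0.0699·56 + 0.0391·30 + 0.1435·25 = 32.7372
  x_5 = 0.0849·78 + 0.1072·97 + 0.0943·49 + 0.0868·61 + 0.1123·8 + 1.0926·56 + 0.1450·30 + 0.1689·25 = 97.5920
  x_6 = 0.1280·78 + 0.1156·97 + 0.1437·49 + 0.0460·61 + 0.1468·8 + 0.0553·56 + 1.1116·30 + 0.1611·25 = 72.6945
  x_7 = 0.0792·78 + 0.0796·97 + 0.0891·49 + 0.0438·61 + 0.1132·8 + 0.1162·56 + 0.1200·30 + 1.1216·25 = 59.9928
Output multipliers (column sums of L):
  Chemicals: 1.6784
  Electronics: 1.7219
  Textiles: 1.6335
  Healthcare: 1.4236
  Finance: 1.7444
  Construction: 1.6474
  Energy: 1.6581
  Agriculture: 2.0504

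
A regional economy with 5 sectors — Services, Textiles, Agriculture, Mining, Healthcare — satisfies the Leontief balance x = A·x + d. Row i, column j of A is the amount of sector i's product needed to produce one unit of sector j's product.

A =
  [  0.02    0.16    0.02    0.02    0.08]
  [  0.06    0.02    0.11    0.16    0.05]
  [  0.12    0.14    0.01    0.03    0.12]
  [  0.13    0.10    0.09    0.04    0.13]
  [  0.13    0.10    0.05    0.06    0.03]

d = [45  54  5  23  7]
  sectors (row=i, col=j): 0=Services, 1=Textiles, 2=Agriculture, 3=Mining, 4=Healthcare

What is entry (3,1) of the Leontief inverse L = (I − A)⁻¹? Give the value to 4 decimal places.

Form M = I − A:
  [  0.98   -0.16   -0.02   -0.02   -0.08]
  [ -0.06    0.98   -0.11   -0.16   -0.05]
  [ -0.12   -0.14    0.99   -0.03   -0.12]
  [ -0.13   -0.10   -0.09    0.96   -0.13]
  [ -0.13   -0.10   -0.05   -0.06    0.97]
Leontief inverse L = M⁻¹:
  [  1.0629    0.1996    0.0552    0.0642    0.1134]
  [  0.1258    1.0934    0.1475    0.1964    0.1113]
  [  0.1740    0.2039    1.0520    0.0808    0.1658]
  [  0.1973    0.1819    0.1330    1.0920    0.1885]
  [  0.1766    0.1612    0.0851    0.1006    1.0778]
Total output x = L · d:
  x_0 = 1.0629·45 + 0.1996·54 + 0.0552·5 + 0.0642·23 + 0.1134·7 = 61.1551
  x_1 = 0.1258·45 + 1.0934·54 + 0.1475·5 + 0.1964·23 + 0.1113·7 = 70.7420
  x_2 = 0.1740·45 + 0.2039·54 + 1.0520·5 + 0.0808·23 + 0.1658·7 = 27.1200
  x_3 = 0.1973·45 + 0.1819·54 + 0.1330·5 + 1.0920·23 + 0.1885·7 = 45.7988
  x_4 = 0.1766·45 + 0.1612·54 + 0.0851·5 + 0.1006·23 + 1.0778·7 = 26.9364

L[3,1] = 0.1819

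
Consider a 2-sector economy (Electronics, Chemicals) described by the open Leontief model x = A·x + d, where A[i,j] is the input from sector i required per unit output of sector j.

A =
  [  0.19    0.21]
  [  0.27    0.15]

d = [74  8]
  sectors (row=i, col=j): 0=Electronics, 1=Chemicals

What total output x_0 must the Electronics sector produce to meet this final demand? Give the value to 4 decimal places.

102.2159

Form M = I − A:
  [  0.81   -0.21]
  [ -0.27    0.85]
Leontief inverse L = M⁻¹:
  [  1.3454    0.3324]
  [  0.4274    1.2821]
Total output x = L · d:
  x_0 = 1.3454·74 + 0.3324·8 = 102.2159
  x_1 = 0.4274·74 + 1.2821·8 = 41.8803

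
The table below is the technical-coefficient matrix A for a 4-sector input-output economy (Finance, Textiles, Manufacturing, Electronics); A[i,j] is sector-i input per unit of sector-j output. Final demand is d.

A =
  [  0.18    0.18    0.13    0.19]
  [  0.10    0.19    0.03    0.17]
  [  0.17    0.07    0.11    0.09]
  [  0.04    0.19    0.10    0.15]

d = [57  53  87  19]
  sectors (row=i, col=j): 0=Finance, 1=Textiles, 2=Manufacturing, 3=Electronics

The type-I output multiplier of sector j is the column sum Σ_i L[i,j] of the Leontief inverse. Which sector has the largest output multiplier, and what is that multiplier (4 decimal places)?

Form M = I − A:
  [  0.82   -0.18   -0.13   -0.19]
  [ -0.10    0.81   -0.03   -0.17]
  [ -0.17   -0.07    0.89   -0.09]
  [ -0.04   -0.19   -0.10    0.85]
Leontief inverse L = M⁻¹:
  [  1.3436    0.4171    0.2565    0.4109]
  [  0.2066    1.3681    0.1136    0.3318]
  [  0.2874    0.2228    1.1996    0.2358]
  [  0.1432    0.3517    0.1786    1.2977]
Total output x = L · d:
  x_0 = 1.3436·57 + 0.4171·53 + 0.2565·87 + 0.4109·19 = 128.8151
  x_1 = 0.2066·57 + 1.3681·53 + 0.1136·87 + 0.3318·19 = 100.4712
  x_2 = 0.2874·57 + 0.2228·53 + 1.1996·87 + 0.2358·19 = 137.0349
  x_3 = 0.1432·57 + 0.3517·53 + 0.1786·87 + 1.2977·19 = 66.9949
Output multipliers (column sums of L):
  Finance: 1.9808
  Textiles: 2.3598
  Manufacturing: 1.7482
  Electronics: 2.2763

Textiles (2.3598)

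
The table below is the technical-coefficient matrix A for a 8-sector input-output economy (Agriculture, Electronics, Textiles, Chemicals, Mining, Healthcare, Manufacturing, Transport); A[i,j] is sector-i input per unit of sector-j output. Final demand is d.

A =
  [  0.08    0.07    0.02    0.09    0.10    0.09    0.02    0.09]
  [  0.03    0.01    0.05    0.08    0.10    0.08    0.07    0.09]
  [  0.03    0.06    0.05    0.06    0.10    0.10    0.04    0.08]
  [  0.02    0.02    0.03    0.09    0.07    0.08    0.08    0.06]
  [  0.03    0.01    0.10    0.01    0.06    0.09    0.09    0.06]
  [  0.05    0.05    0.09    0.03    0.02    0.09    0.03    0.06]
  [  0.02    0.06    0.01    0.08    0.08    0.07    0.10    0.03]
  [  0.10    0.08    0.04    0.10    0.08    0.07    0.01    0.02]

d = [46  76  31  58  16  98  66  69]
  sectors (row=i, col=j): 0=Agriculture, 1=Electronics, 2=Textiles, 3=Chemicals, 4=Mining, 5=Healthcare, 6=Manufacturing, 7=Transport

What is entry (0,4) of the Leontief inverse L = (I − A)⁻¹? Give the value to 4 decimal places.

Form M = I − A:
  [  0.92   -0.07   -0.02   -0.09   -0.10   -0.09   -0.02   -0.09]
  [ -0.03    0.99   -0.05   -0.08   -0.10   -0.08   -0.07   -0.09]
  [ -0.03   -0.06    0.95   -0.06   -0.10   -0.10   -0.04   -0.08]
  [ -0.02   -0.02   -0.03    0.91   -0.07   -0.08   -0.08   -0.06]
  [ -0.03   -0.01   -0.10   -0.01    0.94   -0.09   -0.09   -0.06]
  [ -0.05   -0.05   -0.09   -0.03   -0.02    0.91   -0.03   -0.06]
  [ -0.02   -0.06   -0.01   -0.08   -0.08   -0.07    0.90   -0.03]
  [ -0.10   -0.08   -0.04   -0.10   -0.08   -0.07   -0.01    0.98]
Leontief inverse L = M⁻¹:
  [  1.1307    0.1159    0.0778    0.1588    0.1763    0.1798    0.0771    0.1547]
  [  0.0733    1.0533    0.1016    0.1404    0.1674    0.1606    0.1242    0.1442]
  [  0.0746    0.1025    1.1054    0.1206    0.1691    0.1831    0.0940    0.1383]
  [  0.0560    0.0570    0.0739    1.1439    0.1284    0.1502    0.1297    0.1075]
  [  0.0680    0.0515    0.1456    0.0625    1.1211    0.1625    0.1363    0.1095]
  [  0.0880    0.0884    0.1326    0.0825    0.0790    1.1588    0.0698    0.1100]
  [  0.0535    0.0944    0.0536    0.1333    0.1392    0.1397    1.1533    0.0785]
  [  0.1425    0.1193    0.0908    0.1617    0.1502    0.1517    0.0630    1.0822]
Total output x = L · d:
  x_0 = 1.1307·46 + 0.1159·76 + 0.0778·31 + 0.1588·58 + 0.1763·16 + 0.1798·98 + 0.0771·66 + 0.1547·69 = 108.6487
  x_1 = 0.0733·46 + 1.0533·76 + 0.1016·31 + 0.1404·58 + 0.1674·16 + 0.1606·98 + 0.1242·66 + 0.1442·69 = 131.2802
  x_2 = 0.0746·46 + 0.1025·76 + 1.1054·31 + 0.1206·58 + 0.1691·16 + 0.1831·98 + 0.0940·66 + 0.1383·69 = 88.8785
  x_3 = 0.0560·46 + 0.0570·76 + 0.0739·31 + 1.1439·58 + 0.1284·16 + 0.1502·98 + 0.1297·66 + 0.1075·69 = 108.2914
  x_4 = 0.0680·46 + 0.0515·76 + 0.1456·31 + 0.0625·58 + 1.1211·16 + 0.1625·98 + 0.1363·66 + 0.1095·69 = 65.5990
  x_5 = 0.0880·46 + 0.0884·76 + 0.1326·31 + 0.0825·58 + 0.0790·16 + 1.1588·98 + 0.0698·66 + 0.1100·69 = 146.6872
  x_6 = 0.0535·46 + 0.0944·76 + 0.0536·31 + 0.1333·58 + 0.1392·16 + 0.1397·98 + 1.1533·66 + 0.0785·69 = 116.4836
  x_7 = 0.1425·46 + 0.1193·76 + 0.0908·31 + 0.1617·58 + 0.1502·16 + 0.1517·98 + 0.0630·66 + 1.0822·69 = 123.9106

L[0,4] = 0.1763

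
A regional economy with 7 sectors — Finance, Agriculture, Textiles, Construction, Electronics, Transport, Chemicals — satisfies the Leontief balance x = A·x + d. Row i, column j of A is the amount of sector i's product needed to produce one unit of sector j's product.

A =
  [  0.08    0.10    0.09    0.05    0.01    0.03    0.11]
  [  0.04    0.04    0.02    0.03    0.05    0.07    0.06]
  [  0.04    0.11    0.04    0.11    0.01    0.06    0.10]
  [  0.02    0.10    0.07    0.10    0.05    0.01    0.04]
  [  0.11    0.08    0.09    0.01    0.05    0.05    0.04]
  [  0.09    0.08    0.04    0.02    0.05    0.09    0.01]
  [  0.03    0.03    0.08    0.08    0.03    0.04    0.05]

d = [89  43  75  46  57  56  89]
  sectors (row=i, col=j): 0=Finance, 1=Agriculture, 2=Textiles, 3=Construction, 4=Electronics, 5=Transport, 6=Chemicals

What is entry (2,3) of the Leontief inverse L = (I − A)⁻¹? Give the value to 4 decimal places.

Form M = I − A:
  [  0.92   -0.10   -0.09   -0.05   -0.01   -0.03   -0.11]
  [ -0.04    0.96   -0.02   -0.03   -0.05   -0.07   -0.06]
  [ -0.04   -0.11    0.96   -0.11   -0.01   -0.06   -0.10]
  [ -0.02   -0.10   -0.07    0.90   -0.05   -0.01   -0.04]
  [ -0.11   -0.08   -0.09   -0.01    0.95   -0.05   -0.04]
  [ -0.09   -0.08   -0.04   -0.02   -0.05    0.91   -0.01]
  [ -0.03   -0.03   -0.08   -0.08   -0.03   -0.04    0.95]
Leontief inverse L = M⁻¹:
  [  1.1178    0.1559    0.1348    0.0999    0.0353    0.0678    0.1599]
  [  0.0709    1.0774    0.0511    0.0568    0.0689    0.0969    0.0879]
  [  0.0764    0.1642    1.0833    0.1574    0.0387    0.0967    0.1425]
  [  0.0512    0.1483    0.1062    1.1405    0.0741    0.0401    0.0780]
  [  0.1525    0.1358    0.1324    0.0509    1.0729    0.0876    0.0884]
  [  0.1303    0.1289    0.0763    0.0510    0.0724    1.1248    0.0483]
  [  0.0586    0.0750    0.1134    0.1180    0.0497    0.0668    1.0839]
Total output x = L · d:
  x_0 = 1.1178·89 + 0.1559·43 + 0.1348·75 + 0.0999·46 + 0.0353·57 + 0.0678·56 + 0.1599·89 = 140.9262
  x_1 = 0.0709·89 + 1.0774·43 + 0.0511·75 + 0.0568·46 + 0.0689·57 + 0.0969·56 + 0.0879·89 = 76.2518
  x_2 = 0.0764·89 + 0.1642·43 + 1.0833·75 + 0.1574·46 + 0.0387·57 + 0.0967·56 + 0.1425·89 = 122.6497
  x_3 = 0.0512·89 + 0.1483·43 + 0.1062·75 + 1.1405·46 + 0.0741·57 + 0.0401·56 + 0.0780·89 = 84.7696
  x_4 = 0.1525·89 + 0.1358·43 + 0.1324·75 + 0.0509·46 + 1.0729·57 + 0.0876·56 + 0.0884·89 = 105.6163
  x_5 = 0.1303·89 + 0.1289·43 + 0.0763·75 + 0.0510·46 + 0.0724·57 + 1.1248·56 + 0.0483·89 = 96.6152
  x_6 = 0.0586·89 + 0.0750·43 + 0.1134·75 + 0.1180·46 + 0.0497·57 + 0.0668·56 + 1.0839·89 = 125.4126

L[2,3] = 0.1574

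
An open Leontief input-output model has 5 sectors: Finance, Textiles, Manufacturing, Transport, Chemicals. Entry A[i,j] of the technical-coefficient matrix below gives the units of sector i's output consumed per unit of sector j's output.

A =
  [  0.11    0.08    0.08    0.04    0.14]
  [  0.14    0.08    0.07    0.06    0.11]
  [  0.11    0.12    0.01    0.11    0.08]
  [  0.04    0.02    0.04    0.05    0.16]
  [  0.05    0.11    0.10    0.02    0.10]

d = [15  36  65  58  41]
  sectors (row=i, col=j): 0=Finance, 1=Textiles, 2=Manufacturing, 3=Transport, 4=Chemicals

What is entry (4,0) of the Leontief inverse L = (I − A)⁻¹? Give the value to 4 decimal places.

L[4,0] = 0.1126

Form M = I − A:
  [  0.89   -0.08   -0.08   -0.04   -0.14]
  [ -0.14    0.92   -0.07   -0.06   -0.11]
  [ -0.11   -0.12    0.99   -0.11   -0.08]
  [ -0.04   -0.02   -0.04    0.95   -0.16]
  [ -0.05   -0.11   -0.10   -0.02    0.90]
Leontief inverse L = M⁻¹:
  [  1.1796    0.1487    0.1320    0.0791    0.2275]
  [  0.2115    1.1476    0.1227    0.0998    0.2018]
  [  0.1747    0.1767    1.0596    0.1448    0.1687]
  [  0.0804    0.0664    0.0766    1.0737    0.2183]
  [  0.1126    0.1696    0.1418    0.0565    1.1720]
Total output x = L · d:
  x_0 = 1.1796·15 + 0.1487·36 + 0.1320·65 + 0.0791·58 + 0.2275·41 = 45.5460
  x_1 = 0.2115·15 + 1.1476·36 + 0.1227·65 + 0.0998·58 + 0.2018·41 = 66.5265
  x_2 = 0.1747·15 + 0.1767·36 + 1.0596·65 + 0.1448·58 + 0.1687·41 = 93.1708
  x_3 = 0.0804·15 + 0.0664·36 + 0.0766·65 + 1.0737·58 + 0.2183·41 = 79.8042
  x_4 = 0.1126·15 + 0.1696·36 + 0.1418·65 + 0.0565·58 + 1.1720·41 = 68.3426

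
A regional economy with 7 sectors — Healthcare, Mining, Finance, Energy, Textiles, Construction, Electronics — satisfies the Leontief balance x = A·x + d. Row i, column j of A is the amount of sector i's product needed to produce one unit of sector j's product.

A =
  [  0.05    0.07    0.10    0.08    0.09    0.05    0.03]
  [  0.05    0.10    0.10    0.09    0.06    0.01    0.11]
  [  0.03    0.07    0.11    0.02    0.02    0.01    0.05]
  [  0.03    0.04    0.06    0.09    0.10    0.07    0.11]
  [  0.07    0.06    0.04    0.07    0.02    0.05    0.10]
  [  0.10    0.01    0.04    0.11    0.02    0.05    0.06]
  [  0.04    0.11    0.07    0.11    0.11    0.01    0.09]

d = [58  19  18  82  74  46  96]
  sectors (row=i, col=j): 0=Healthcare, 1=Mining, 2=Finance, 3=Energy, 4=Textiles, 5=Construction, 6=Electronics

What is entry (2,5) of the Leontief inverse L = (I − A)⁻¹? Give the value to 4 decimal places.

L[2,5] = 0.0244

Form M = I − A:
  [  0.95   -0.07   -0.10   -0.08   -0.09   -0.05   -0.03]
  [ -0.05    0.90   -0.10   -0.09   -0.06   -0.01   -0.11]
  [ -0.03   -0.07    0.89   -0.02   -0.02   -0.01   -0.05]
  [ -0.03   -0.04   -0.06    0.91   -0.10   -0.07   -0.11]
  [ -0.07   -0.06   -0.04   -0.07    0.98   -0.05   -0.10]
  [ -0.10   -0.01   -0.04   -0.11   -0.02    0.95   -0.06]
  [ -0.04   -0.11   -0.07   -0.11   -0.11   -0.01    0.91]
Leontief inverse L = M⁻¹:
  [  1.0917    0.1262    0.1641    0.1442    0.1387    0.0795    0.0982]
  [  0.0937    1.1713    0.1756    0.1652    0.1229    0.0398    0.1904]
  [  0.0547    0.1121    1.1572    0.0596    0.0526    0.0244    0.0935]
  [  0.0764    0.1019    0.1250    1.1656    0.1578    0.1026    0.1867]
  [  0.1072    0.1141    0.0982    0.1341    1.0726    0.0759    0.1618]
  [  0.1348    0.0561    0.0936    0.1692    0.0700    1.0787    0.1156]
  [  0.0872    0.1825    0.1455    0.1899    0.1745    0.0436    1.1768]
Total output x = L · d:
  x_0 = 1.0917·58 + 0.1262·19 + 0.1641·18 + 0.1442·82 + 0.1387·74 + 0.0795·46 + 0.0982·96 = 103.8413
  x_1 = 0.0937·58 + 1.1713·19 + 0.1756·18 + 0.1652·82 + 0.1229·74 + 0.0398·46 + 0.1904·96 = 73.6028
  x_2 = 0.0547·58 + 0.1121·19 + 1.1572·18 + 0.0596·82 + 0.0526·74 + 0.0244·46 + 0.0935·96 = 45.0139
  x_3 = 0.0764·58 + 0.1019·19 + 0.1250·18 + 1.1656·82 + 0.1578·74 + 0.1026·46 + 0.1867·96 = 138.5118
  x_4 = 0.1072·58 + 0.1141·19 + 0.0982·18 + 0.1341·82 + 1.0726·74 + 0.0759·46 + 0.1618·96 = 119.5501
  x_5 = 0.1348·58 + 0.0561·19 + 0.0936·18 + 0.1692·82 + 0.0700·74 + 1.0787·46 + 0.1156·96 = 90.3414
  x_6 = 0.0872·58 + 0.1825·19 + 0.1455·18 + 0.1899·82 + 0.1745·74 + 0.0436·46 + 1.1768·96 = 154.6057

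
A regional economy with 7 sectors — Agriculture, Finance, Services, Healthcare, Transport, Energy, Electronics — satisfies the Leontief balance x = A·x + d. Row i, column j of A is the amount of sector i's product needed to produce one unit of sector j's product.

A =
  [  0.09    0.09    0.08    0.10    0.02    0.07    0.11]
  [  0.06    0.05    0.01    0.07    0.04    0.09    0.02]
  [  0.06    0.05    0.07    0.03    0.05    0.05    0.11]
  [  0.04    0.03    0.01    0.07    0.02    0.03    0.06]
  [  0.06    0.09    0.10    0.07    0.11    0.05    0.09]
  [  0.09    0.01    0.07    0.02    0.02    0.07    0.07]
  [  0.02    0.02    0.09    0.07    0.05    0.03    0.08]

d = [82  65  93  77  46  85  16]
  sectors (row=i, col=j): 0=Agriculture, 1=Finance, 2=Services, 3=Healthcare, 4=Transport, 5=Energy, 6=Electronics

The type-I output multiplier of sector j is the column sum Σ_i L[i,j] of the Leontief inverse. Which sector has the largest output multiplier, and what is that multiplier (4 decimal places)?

Electronics (1.9159)

Form M = I − A:
  [  0.91   -0.09   -0.08   -0.10   -0.02   -0.07   -0.11]
  [ -0.06    0.95   -0.01   -0.07   -0.04   -0.09   -0.02]
  [ -0.06   -0.05    0.93   -0.03   -0.05   -0.05   -0.11]
  [ -0.04   -0.03   -0.01    0.93   -0.02   -0.03   -0.06]
  [ -0.06   -0.09   -0.10   -0.07    0.89   -0.05   -0.09]
  [ -0.09   -0.01   -0.07   -0.02   -0.02    0.93   -0.07]
  [ -0.02   -0.02   -0.09   -0.07   -0.05   -0.03    0.92]
Leontief inverse L = M⁻¹:
  [  1.1427    0.1306    0.1338    0.1573    0.0554    0.1197    0.1803]
  [  0.0959    1.0757    0.0428    0.1046    0.0615    0.1223    0.0621]
  [  0.1001    0.0828    1.1171    0.0736    0.0817    0.0878    0.1668]
  [  0.0632    0.0484    0.0345    1.0976    0.0365    0.0516    0.0918]
  [  0.1153    0.1375    0.1608    0.1296    1.1559    0.1023    0.1653]
  [  0.1269    0.0379    0.1113    0.0562    0.0437    1.1025    0.1211]
  [  0.0519    0.0467    0.1281    0.1053    0.0776    0.0593    1.1285]
Total output x = L · d:
  x_0 = 1.1427·82 + 0.1306·65 + 0.1338·93 + 0.1573·77 + 0.0554·46 + 0.1197·85 + 0.1803·16 = 142.3555
  x_1 = 0.0959·82 + 1.0757·65 + 0.0428·93 + 0.1046·77 + 0.0615·46 + 0.1223·85 + 0.0621·16 = 104.0269
  x_2 = 0.1001·82 + 0.0828·65 + 1.1171·93 + 0.0736·77 + 0.0817·46 + 0.0878·85 + 0.1668·16 = 137.0331
  x_3 = 0.0632·82 + 0.0484·65 + 0.0345·93 + 1.0976·77 + 0.0365·46 + 0.0516·85 + 0.0918·16 = 103.5886
  x_4 = 0.1153·82 + 0.1375·65 + 0.1608·93 + 0.1296·77 + 1.1559·46 + 0.1023·85 + 0.1653·16 = 107.8395
  x_5 = 0.1269·82 + 0.0379·65 + 0.1113·93 + 0.0562·77 + 0.0437·46 + 1.1025·85 + 0.1211·16 = 125.2168
  x_6 = 0.0519·82 + 0.0467·65 + 0.1281·93 + 0.1053·77 + 0.0776·46 + 0.0593·85 + 1.1285·16 = 53.9786
Output multipliers (column sums of L):
  Agriculture: 1.6960
  Finance: 1.5596
  Services: 1.7283
  Healthcare: 1.7242
  Transport: 1.5123
  Energy: 1.6455
  Electronics: 1.9159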